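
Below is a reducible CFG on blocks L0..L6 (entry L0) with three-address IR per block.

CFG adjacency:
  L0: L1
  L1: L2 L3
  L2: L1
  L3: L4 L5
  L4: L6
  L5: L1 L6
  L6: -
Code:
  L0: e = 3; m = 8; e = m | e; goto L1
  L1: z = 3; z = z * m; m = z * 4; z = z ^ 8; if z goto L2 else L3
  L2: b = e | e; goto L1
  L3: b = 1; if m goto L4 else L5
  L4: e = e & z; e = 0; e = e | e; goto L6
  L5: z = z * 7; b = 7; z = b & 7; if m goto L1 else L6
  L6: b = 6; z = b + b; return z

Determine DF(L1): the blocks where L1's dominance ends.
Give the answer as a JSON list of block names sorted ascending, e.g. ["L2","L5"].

Answer: ["L1"]

Working:
idom tree: L1←L0 L2←L1 L3←L1 L4←L3 L5←L3 L6←L3
Join-block Dom:
  L1: preds {L0,L2,L5}: {L0} ∩ {L0,L1,L2} ∩ {L0,L1,L3,L5} = {L0}; idom=L0
  L6: preds {L4,L5}: {L0,L1,L3,L4} ∩ {L0,L1,L3,L5} = {L0,L1,L3}; idom=L3

DF walk-up:
  join L1 pred L0: · stop@L0
  join L1 pred L2: L2→L1 stop@L0
  join L1 pred L5: L5→L3→L1 stop@L0
  join L6 pred L4: L4 stop@L3
  join L6 pred L5: L5 stop@L3
  L0 → ∅
  L1 → {L1}
  L2 → {L1}
  L3 → {L1}
  L4 → {L6}
  L5 → {L1,L6}
  L6 → ∅

DF(L1) = ["L1"]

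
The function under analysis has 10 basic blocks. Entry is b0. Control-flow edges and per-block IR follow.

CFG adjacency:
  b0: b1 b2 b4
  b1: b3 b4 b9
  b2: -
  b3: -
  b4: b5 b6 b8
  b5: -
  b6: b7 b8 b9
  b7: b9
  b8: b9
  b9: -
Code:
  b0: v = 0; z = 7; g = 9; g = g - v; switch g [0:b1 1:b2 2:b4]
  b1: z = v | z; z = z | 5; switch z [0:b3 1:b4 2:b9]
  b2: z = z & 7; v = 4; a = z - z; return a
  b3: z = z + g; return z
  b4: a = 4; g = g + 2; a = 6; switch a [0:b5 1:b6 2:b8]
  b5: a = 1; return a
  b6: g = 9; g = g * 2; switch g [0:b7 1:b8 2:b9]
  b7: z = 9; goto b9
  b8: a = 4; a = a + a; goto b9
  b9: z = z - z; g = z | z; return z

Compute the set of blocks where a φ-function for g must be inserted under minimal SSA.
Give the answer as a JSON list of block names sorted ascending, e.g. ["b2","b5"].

Answer: ["b8", "b9"]

Analysis:
idom tree: b1←b0 b2←b0 b3←b1 b4←b0 b5←b4 b6←b4 b7←b6 b8←b4 b9←b0
Dom at joins:
  b4: preds {b0,b1}: {b0} ∩ {b0,b1} = {b0}; idom=b0
  b8: preds {b4,b6}: {b0,b4} ∩ {b0,b4,b6} = {b0,b4}; idom=b4
  b9: preds {b1,b6,b7,b8}: {b0,b1} ∩ {b0,b4,b6} ∩ {b0,b4,b6,b7} ∩ {b0,b4,b8} = {b0}; idom=b0

DF walk-up:
  b4←b0: walk · to b0
  b4←b1: walk b1 to b0
  b8←b4: walk · to b4
  b8←b6: walk b6 to b4
  b9←b1: walk b1 to b0
  b9←b6: walk b6→b4 to b0
  b9←b7: walk b7→b6→b4 to b0
  b9←b8: walk b8→b4 to b0
  DF(b0)=∅
  DF(b1)={b4,b9}
  DF(b2)=∅
  DF(b3)=∅
  DF(b4)={b9}
  DF(b5)=∅
  DF(b6)={b8,b9}
  DF(b7)={b9}
  DF(b8)={b9}
  DF(b9)=∅

φ for g: defs {b0,b4,b6,b9}
  DF⁺ = {b8,b9}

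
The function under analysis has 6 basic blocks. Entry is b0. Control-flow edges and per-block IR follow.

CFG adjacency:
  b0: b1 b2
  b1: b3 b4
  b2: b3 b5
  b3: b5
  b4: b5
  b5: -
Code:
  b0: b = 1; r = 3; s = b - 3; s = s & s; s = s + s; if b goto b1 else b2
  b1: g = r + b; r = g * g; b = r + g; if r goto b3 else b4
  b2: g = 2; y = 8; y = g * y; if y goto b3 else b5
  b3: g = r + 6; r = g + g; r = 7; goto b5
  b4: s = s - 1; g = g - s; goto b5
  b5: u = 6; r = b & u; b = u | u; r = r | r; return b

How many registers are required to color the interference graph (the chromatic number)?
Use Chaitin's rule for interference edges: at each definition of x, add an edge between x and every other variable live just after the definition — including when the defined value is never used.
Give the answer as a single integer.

Answer: 4

Working:
Per-block:
  b0 def {b,r,s} use ∅
  b1 def {b,g,r} use {b,r}
  b2 def {g,y} use ∅
  b3 def {g,r} use {r}
  b4 def {g,s} use {g,s}
  b5 def {b,r,u} use {b}

Liveness:
  live b0: ∅→{b,r,s}
  live b1: {b,r,s}→{b,g,r,s}
  live b2: {b,r}→{b,r}
  live b3: {b,r}→{b}
  live b4: {b,g,s}→{b}
  live b5: {b}→∅

Conflict graph:
  b: {g,r,s,u,y}
  g: {b,r,s,y}
  r: {b,g,s,u,y}
  s: {b,g,r}
  u: {b,r}
  y: {b,g,r}

Chromatic number:
  clique {b,g,r,s} ⇒ need ≥ 4
  4-colouring: R0={b}  R1={r}  R2={g,u}  R3={s,y}
  χ = 4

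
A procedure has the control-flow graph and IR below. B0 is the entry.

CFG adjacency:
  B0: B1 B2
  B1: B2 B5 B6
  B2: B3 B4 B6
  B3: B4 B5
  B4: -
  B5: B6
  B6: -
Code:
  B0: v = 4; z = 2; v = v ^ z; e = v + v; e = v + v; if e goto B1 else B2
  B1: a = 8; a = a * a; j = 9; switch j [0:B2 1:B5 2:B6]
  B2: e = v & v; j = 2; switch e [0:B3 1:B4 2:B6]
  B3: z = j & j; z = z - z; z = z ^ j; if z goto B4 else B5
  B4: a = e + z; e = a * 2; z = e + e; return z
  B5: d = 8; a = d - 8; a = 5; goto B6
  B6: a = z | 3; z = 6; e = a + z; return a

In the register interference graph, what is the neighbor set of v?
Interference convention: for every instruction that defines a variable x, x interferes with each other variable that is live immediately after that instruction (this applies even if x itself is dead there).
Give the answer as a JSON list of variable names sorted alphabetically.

Per-block:
  B0: def={e,v,z} ue=∅
  B1: def={a,j} ue=∅
  B2: def={e,j} ue={v}
  B3: def={z} ue={j}
  B4: def={a,e,z} ue={e,z}
  B5: def={a,d} ue=∅
  B6: def={a,e,z} ue={z}

Liveness:
  B0 li=∅ lo={v,z}
  B1 li={v,z} lo={v,z}
  B2 li={v,z} lo={e,j,z}
  B3 li={e,j} lo={e,z}
  B4 li={e,z} lo=∅
  B5 li={z} lo={z}
  B6 li={z} lo=∅

Interfere edges:
  a — {e,v,z}
  d — {z}
  e — {a,j,v,z}
  j — {e,v,z}
  v — {a,e,j,z}
  z — {a,d,e,j,v}

N(v) = ["a", "e", "j", "z"]

Answer: ["a", "e", "j", "z"]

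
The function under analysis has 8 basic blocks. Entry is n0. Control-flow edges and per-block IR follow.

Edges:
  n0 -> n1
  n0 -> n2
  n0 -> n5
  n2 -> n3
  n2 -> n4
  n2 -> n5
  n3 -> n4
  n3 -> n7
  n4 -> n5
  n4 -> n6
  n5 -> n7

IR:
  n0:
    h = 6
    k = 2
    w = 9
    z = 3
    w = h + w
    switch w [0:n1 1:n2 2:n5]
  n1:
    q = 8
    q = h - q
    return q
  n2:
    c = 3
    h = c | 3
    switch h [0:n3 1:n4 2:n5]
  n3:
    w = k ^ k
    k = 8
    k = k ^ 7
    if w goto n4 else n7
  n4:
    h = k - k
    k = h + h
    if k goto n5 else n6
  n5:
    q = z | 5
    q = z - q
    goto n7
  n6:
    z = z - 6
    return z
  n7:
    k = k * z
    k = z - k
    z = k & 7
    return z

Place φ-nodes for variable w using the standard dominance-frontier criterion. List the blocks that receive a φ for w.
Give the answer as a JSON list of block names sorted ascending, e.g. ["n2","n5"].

idom tree: n1←n0 n2←n0 n3←n2 n4←n2 n5←n0 n6←n4 n7←n0
Dom∩ at merges:
  n4: preds {n2,n3}: {n0,n2} ∩ {n0,n2,n3} = {n0,n2}; idom=n2
  n5: preds {n0,n2,n4}: {n0} ∩ {n0,n2} ∩ {n0,n2,n4} = {n0}; idom=n0
  n7: preds {n3,n5}: {n0,n2,n3} ∩ {n0,n5} = {n0}; idom=n0

DF walk-up:
  n4←n2: walk · to n2
  n4←n3: walk n3 to n2
  n5←n0: walk · to n0
  n5←n2: walk n2 to n0
  n5←n4: walk n4→n2 to n0
  n7←n3: walk n3→n2 to n0
  n7←n5: walk n5 to n0
  n0 → ∅
  n1 → ∅
  n2 → {n5,n7}
  n3 → {n4,n7}
  n4 → {n5}
  n5 → {n7}
  n6 → ∅
  n7 → ∅

φ for w: defs {n0,n3}
  DF⁺ = {n4,n5,n7}

Answer: ["n4", "n5", "n7"]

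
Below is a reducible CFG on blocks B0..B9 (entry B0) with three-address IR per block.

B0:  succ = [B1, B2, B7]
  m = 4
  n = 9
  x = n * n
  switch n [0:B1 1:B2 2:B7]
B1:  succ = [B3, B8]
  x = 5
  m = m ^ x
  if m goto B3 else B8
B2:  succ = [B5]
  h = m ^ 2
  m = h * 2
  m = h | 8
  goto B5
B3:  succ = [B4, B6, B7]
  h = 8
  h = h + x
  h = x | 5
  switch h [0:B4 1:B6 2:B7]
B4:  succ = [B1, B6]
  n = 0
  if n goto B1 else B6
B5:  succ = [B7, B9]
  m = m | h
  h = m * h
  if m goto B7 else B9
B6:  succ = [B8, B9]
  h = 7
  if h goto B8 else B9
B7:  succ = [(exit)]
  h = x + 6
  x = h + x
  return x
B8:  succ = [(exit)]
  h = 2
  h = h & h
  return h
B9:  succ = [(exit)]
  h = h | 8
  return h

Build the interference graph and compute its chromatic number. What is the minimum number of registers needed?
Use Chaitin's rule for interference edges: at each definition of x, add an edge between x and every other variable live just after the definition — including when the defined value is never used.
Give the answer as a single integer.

Block summaries:
  B0: {m,n,x} / ∅
  B1: {m,x} / {m}
  B2: {h,m} / {m}
  B3: {h} / {x}
  B4: {n} / ∅
  B5: {h,m} / {h,m}
  B6: {h} / ∅
  B7: {h,x} / {x}
  B8: {h} / ∅
  B9: {h} / {h}

Backward fixpoint:
  live B0: ∅→{m,x}
  live B1: {m}→{m,x}
  live B2: {m,x}→{h,m,x}
  live B3: {m,x}→{m,x}
  live B4: {m}→{m}
  live B5: {h,m,x}→{h,x}
  live B6: ∅→{h}
  live B7: {x}→∅
  live B8: ∅→∅
  live B9: {h}→∅

Conflict graph:
  h — {m,x}
  m — {h,n,x}
  n — {m,x}
  x — {h,m,n}

Registers:
  lower bound: {h,m,x} mutually conflict ⇒ χ ≥ 3
  assign h→c2 m→c0 n→c2 x→c1 — no edge inside a register ⇒ χ ≤ 3
  χ = 3

Answer: 3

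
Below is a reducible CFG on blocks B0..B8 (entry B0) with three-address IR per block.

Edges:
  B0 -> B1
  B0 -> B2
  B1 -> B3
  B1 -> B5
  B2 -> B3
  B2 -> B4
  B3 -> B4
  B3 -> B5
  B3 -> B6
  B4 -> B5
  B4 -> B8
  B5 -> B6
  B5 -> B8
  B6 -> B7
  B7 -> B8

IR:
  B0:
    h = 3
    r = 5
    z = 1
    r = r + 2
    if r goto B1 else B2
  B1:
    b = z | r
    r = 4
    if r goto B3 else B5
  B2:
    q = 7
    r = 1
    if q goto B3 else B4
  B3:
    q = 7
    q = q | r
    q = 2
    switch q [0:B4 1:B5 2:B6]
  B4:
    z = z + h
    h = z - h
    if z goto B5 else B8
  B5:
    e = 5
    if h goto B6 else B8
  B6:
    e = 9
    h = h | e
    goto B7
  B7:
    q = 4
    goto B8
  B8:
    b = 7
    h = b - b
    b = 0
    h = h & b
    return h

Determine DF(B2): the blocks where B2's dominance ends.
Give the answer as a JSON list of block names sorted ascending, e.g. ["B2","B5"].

Answer: ["B3", "B4"]

Analysis:
idom tree: B1←B0 B2←B0 B3←B0 B4←B0 B5←B0 B6←B0 B7←B6 B8←B0
Dom∩ at merges:
  B3: preds {B1,B2}: {B0,B1} ∩ {B0,B2} = {B0}; idom=B0
  B4: preds {B2,B3}: {B0,B2} ∩ {B0,B3} = {B0}; idom=B0
  B5: preds {B1,B3,B4}: {B0,B1} ∩ {B0,B3} ∩ {B0,B4} = {B0}; idom=B0
  B6: preds {B3,B5}: {B0,B3} ∩ {B0,B5} = {B0}; idom=B0
  B8: preds {B4,B5,B7}: {B0,B4} ∩ {B0,B5} ∩ {B0,B6,B7} = {B0}; idom=B0

Frontier:
  join B3 pred B1: B1 stop@B0
  join B3 pred B2: B2 stop@B0
  join B4 pred B2: B2 stop@B0
  join B4 pred B3: B3 stop@B0
  join B5 pred B1: B1 stop@B0
  join B5 pred B3: B3 stop@B0
  join B5 pred B4: B4 stop@B0
  join B6 pred B3: B3 stop@B0
  join B6 pred B5: B5 stop@B0
  join B8 pred B4: B4 stop@B0
  join B8 pred B5: B5 stop@B0
  join B8 pred B7: B7→B6 stop@B0
  DF(B0)=∅
  DF(B1)={B3,B5}
  DF(B2)={B3,B4}
  DF(B3)={B4,B5,B6}
  DF(B4)={B5,B8}
  DF(B5)={B6,B8}
  DF(B6)={B8}
  DF(B7)={B8}
  DF(B8)=∅

DF(B2) = ["B3", "B4"]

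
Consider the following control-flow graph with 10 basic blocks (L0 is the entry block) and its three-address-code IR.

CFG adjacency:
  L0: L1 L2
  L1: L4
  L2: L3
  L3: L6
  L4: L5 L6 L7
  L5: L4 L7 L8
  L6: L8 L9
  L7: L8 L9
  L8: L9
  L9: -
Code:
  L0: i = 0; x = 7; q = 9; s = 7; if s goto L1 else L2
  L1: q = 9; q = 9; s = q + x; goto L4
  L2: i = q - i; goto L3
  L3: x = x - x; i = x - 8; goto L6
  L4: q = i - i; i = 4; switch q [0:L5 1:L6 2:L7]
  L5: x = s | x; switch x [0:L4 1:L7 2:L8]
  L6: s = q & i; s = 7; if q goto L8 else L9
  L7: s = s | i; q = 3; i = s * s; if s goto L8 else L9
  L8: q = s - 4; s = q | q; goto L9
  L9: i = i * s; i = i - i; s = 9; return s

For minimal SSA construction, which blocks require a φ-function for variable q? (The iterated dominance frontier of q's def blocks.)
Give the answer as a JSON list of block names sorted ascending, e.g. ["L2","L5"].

Answer: ["L4", "L6", "L8", "L9"]

Analysis:
idom tree: L1←L0 L2←L0 L3←L2 L4←L1 L5←L4 L6←L0 L7←L4 L8←L0 L9←L0
Dom∩ at merges:
  L4: preds {L1,L5}: {L0,L1} ∩ {L0,L1,L4,L5} = {L0,L1}; idom=L1
  L6: preds {L3,L4}: {L0,L2,L3} ∩ {L0,L1,L4} = {L0}; idom=L0
  L7: preds {L4,L5}: {L0,L1,L4} ∩ {L0,L1,L4,L5} = {L0,L1,L4}; idom=L4
  L8: preds {L5,L6,L7}: {L0,L1,L4,L5} ∩ {L0,L6} ∩ {L0,L1,L4,L7} = {L0}; idom=L0
  L9: preds {L6,L7,L8}: {L0,L6} ∩ {L0,L1,L4,L7} ∩ {L0,L8} = {L0}; idom=L0

DF derivation:
  join L4 pred L1: · stop@L1
  join L4 pred L5: L5→L4 stop@L1
  join L6 pred L3: L3→L2 stop@L0
  join L6 pred L4: L4→L1 stop@L0
  join L7 pred L4: · stop@L4
  join L7 pred L5: L5 stop@L4
  join L8 pred L5: L5→L4→L1 stop@L0
  join L8 pred L6: L6 stop@L0
  join L8 pred L7: L7→L4→L1 stop@L0
  join L9 pred L6: L6 stop@L0
  join L9 pred L7: L7→L4→L1 stop@L0
  join L9 pred L8: L8 stop@L0
  L0: DF=∅
  L1: DF={L6,L8,L9}
  L2: DF={L6}
  L3: DF={L6}
  L4: DF={L4,L6,L8,L9}
  L5: DF={L4,L7,L8}
  L6: DF={L8,L9}
  L7: DF={L8,L9}
  L8: DF={L9}
  L9: DF=∅

φ for q: defs {L0,L1,L4,L7,L8}
  DF⁺ = {L4,L6,L8,L9}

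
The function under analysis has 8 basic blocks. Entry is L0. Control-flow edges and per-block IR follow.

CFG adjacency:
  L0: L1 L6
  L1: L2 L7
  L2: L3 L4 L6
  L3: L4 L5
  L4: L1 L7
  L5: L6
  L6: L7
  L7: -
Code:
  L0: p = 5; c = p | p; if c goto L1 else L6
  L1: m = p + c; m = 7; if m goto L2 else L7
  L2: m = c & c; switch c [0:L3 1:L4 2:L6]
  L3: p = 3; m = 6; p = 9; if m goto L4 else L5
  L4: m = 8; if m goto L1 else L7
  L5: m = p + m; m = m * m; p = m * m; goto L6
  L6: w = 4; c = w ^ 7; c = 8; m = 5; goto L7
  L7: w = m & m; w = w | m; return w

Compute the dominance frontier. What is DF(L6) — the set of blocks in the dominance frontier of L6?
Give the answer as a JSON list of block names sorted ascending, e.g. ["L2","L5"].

Answer: ["L7"]

Working:
idom tree: L1←L0 L2←L1 L3←L2 L4←L2 L5←L3 L6←L0 L7←L0
Dom∩ at merges:
  L1: preds {L0,L4}: {L0} ∩ {L0,L1,L2,L4} = {L0}; idom=L0
  L4: preds {L2,L3}: {L0,L1,L2} ∩ {L0,L1,L2,L3} = {L0,L1,L2}; idom=L2
  L6: preds {L0,L2,L5}: {L0} ∩ {L0,L1,L2} ∩ {L0,L1,L2,L3,L5} = {L0}; idom=L0
  L7: preds {L1,L4,L6}: {L0,L1} ∩ {L0,L1,L2,L4} ∩ {L0,L6} = {L0}; idom=L0

DF derivation:
  L1←L0: walk · to L0
  L1←L4: walk L4→L2→L1 to L0
  L4←L2: walk · to L2
  L4←L3: walk L3 to L2
  L6←L0: walk · to L0
  L6←L2: walk L2→L1 to L0
  L6←L5: walk L5→L3→L2→L1 to L0
  L7←L1: walk L1 to L0
  L7←L4: walk L4→L2→L1 to L0
  L7←L6: walk L6 to L0
  L0: DF=∅
  L1: DF={L1,L6,L7}
  L2: DF={L1,L6,L7}
  L3: DF={L4,L6}
  L4: DF={L1,L7}
  L5: DF={L6}
  L6: DF={L7}
  L7: DF=∅

DF(L6) = ["L7"]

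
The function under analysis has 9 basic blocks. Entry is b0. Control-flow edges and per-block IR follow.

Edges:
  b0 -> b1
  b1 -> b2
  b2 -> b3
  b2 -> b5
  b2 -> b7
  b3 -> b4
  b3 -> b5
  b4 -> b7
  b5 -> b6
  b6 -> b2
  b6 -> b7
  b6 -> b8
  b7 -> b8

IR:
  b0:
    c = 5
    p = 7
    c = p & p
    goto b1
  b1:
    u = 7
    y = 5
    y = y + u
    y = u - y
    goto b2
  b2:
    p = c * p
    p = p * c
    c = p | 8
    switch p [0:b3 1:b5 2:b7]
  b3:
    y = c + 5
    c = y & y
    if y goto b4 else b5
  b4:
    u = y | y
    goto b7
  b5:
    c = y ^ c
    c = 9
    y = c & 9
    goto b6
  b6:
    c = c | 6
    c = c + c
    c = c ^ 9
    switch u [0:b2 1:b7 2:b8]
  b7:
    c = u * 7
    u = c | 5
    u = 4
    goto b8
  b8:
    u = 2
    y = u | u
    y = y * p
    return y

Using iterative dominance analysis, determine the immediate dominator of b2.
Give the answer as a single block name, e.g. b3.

Answer: b1

Derivation:
idom tree: b1←b0 b2←b1 b3←b2 b4←b3 b5←b2 b6←b5 b7←b2 b8←b2
Dom at joins:
  b2: preds {b1,b6}: {b0,b1} ∩ {b0,b1,b2,b5,b6} = {b0,b1}; idom=b1
  b5: preds {b2,b3}: {b0,b1,b2} ∩ {b0,b1,b2,b3} = {b0,b1,b2}; idom=b2
  b7: preds {b2,b4,b6}: {b0,b1,b2} ∩ {b0,b1,b2,b3,b4} ∩ {b0,b1,b2,b5,b6} = {b0,b1,b2}; idom=b2
  b8: preds {b6,b7}: {b0,b1,b2,b5,b6} ∩ {b0,b1,b2,b7} = {b0,b1,b2}; idom=b2

idom(b2) = b1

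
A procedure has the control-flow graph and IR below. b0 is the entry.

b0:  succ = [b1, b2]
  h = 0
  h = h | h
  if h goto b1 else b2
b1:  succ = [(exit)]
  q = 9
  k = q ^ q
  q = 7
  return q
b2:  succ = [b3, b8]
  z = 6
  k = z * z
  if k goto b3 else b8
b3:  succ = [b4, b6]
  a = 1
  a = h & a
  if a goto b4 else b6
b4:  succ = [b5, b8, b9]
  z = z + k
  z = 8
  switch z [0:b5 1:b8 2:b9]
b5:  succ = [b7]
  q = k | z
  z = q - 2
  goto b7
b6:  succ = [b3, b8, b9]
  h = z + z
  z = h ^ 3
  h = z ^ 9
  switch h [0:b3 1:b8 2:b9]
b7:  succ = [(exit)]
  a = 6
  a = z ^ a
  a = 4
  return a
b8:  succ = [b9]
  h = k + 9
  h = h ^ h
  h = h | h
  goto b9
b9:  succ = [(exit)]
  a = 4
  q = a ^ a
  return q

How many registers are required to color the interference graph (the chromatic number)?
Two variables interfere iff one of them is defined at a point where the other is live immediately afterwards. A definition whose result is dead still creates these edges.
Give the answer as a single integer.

Per-block:
  b0 def {h} use ∅
  b1 def {k,q} use ∅
  b2 def {k,z} use ∅
  b3 def {a} use {h}
  b4 def {z} use {k,z}
  b5 def {q,z} use {k,z}
  b6 def {h,z} use {z}
  b7 def {a} use {z}
  b8 def {h} use {k}
  b9 def {a,q} use ∅

Backward fixpoint:
  b0: in=∅ out={h}
  b1: in=∅ out=∅
  b2: in={h} out={h,k,z}
  b3: in={h,k,z} out={k,z}
  b4: in={k,z} out={k,z}
  b5: in={k,z} out={z}
  b6: in={k,z} out={h,k,z}
  b7: in={z} out=∅
  b8: in={k} out=∅
  b9: in=∅ out=∅

Conflict graph:
  a — {h,k,z}
  h — {a,k,z}
  k — {a,h,z}
  q — ∅
  z — {a,h,k}

Registers:
  {a,h,k,z} pairwise interfere (4-clique) ⇒ χ ≥ 4
  4-colouring: R0={a,q}  R1={h}  R2={k}  R3={z}
  χ = 4

Answer: 4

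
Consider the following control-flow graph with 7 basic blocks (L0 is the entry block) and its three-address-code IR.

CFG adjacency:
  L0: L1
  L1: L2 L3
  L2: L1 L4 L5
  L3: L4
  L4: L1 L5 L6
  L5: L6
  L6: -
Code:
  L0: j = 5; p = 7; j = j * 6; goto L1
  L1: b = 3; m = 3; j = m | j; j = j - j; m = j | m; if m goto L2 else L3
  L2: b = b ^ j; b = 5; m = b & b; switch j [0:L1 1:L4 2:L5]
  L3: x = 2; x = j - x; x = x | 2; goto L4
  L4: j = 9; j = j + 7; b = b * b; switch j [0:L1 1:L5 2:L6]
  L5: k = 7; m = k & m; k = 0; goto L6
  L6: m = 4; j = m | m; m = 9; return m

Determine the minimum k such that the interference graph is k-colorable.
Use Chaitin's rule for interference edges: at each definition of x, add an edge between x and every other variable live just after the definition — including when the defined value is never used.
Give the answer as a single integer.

Answer: 4

Derivation:
Block summaries:
  L0 def {j,p} use ∅
  L1 def {b,j,m} use {j}
  L2 def {b,m} use {b,j}
  L3 def {x} use {j}
  L4 def {b,j} use {b}
  L5 def {k,m} use {m}
  L6 def {j,m} use ∅

Live sets:
  L0: in=∅ out={j}
  L1: in={j} out={b,j,m}
  L2: in={b,j} out={b,j,m}
  L3: in={b,j,m} out={b,m}
  L4: in={b,m} out={j,m}
  L5: in={m} out=∅
  L6: in=∅ out=∅

Conflict graph:
  b↔{j,m,x}
  j↔{b,m,p,x}
  k↔{m}
  m↔{b,j,k,x}
  p↔{j}
  x↔{b,j,m}

Chromatic number:
  {b,j,m,x} pairwise interfere (4-clique) ⇒ χ ≥ 4
  assign b→R2 j→R0 k→R0 m→R1 p→R1 x→R3 — no edge inside a register ⇒ χ ≤ 4
  χ = 4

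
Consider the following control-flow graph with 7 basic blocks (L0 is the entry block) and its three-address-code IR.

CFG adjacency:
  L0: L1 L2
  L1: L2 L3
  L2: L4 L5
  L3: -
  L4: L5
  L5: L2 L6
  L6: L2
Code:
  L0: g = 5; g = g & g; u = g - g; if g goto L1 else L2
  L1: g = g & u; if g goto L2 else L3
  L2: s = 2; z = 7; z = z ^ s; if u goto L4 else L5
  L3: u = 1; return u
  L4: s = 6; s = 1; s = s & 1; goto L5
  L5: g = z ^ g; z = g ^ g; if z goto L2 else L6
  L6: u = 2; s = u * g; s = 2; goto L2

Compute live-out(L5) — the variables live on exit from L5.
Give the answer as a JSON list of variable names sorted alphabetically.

Per-block:
  L0: def={g,u} ue=∅
  L1: def={g} ue={g,u}
  L2: def={s,z} ue={u}
  L3: def={u} ue=∅
  L4: def={s} ue=∅
  L5: def={g,z} ue={g,z}
  L6: def={s,u} ue={g}

Live sets:
  L0: in=∅ out={g,u}
  L1: in={g,u} out={g,u}
  L2: in={g,u} out={g,u,z}
  L3: in=∅ out=∅
  L4: in={g,u,z} out={g,u,z}
  L5: in={g,u,z} out={g,u}
  L6: in={g} out={g,u}

live-out(L5) = ["g", "u"]

Answer: ["g", "u"]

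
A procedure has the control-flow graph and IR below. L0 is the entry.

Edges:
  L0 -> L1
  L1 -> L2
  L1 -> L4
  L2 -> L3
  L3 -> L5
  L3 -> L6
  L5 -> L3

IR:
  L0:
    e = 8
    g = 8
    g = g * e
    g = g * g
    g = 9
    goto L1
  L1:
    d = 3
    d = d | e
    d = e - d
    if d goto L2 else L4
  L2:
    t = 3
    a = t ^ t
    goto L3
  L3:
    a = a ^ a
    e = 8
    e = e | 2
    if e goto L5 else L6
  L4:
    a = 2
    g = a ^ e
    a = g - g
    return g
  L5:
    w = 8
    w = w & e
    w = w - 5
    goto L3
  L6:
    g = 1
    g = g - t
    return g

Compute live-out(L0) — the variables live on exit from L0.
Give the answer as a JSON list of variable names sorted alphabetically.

Answer: ["e"]

Derivation:
def/use:
  L0 def {e,g} use ∅
  L1 def {d} use {e}
  L2 def {a,t} use ∅
  L3 def {a,e} use {a}
  L4 def {a,g} use {e}
  L5 def {w} use {e}
  L6 def {g} use {t}

Liveness:
  L0 li=∅ lo={e}
  L1 li={e} lo={e}
  L2 li=∅ lo={a,t}
  L3 li={a,t} lo={a,e,t}
  L4 li={e} lo=∅
  L5 li={a,e,t} lo={a,t}
  L6 li={t} lo=∅

live-out(L0) = ["e"]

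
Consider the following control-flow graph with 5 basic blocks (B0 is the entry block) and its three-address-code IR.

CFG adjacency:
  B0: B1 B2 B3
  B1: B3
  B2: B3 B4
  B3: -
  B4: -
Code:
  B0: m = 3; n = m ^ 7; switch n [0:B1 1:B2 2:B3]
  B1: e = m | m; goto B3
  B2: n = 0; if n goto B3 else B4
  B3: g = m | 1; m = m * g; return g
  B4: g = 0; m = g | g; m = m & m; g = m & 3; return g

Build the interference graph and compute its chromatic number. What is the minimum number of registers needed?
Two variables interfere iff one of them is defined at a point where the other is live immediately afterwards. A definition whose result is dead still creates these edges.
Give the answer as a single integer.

Answer: 2

Derivation:
Per-block:
  B0 def {m,n} use ∅
  B1 def {e} use {m}
  B2 def {n} use ∅
  B3 def {g,m} use {m}
  B4 def {g,m} use ∅

Live sets:
  B0 li=∅ lo={m}
  B1 li={m} lo={m}
  B2 li={m} lo={m}
  B3 li={m} lo=∅
  B4 li=∅ lo=∅

Interference:
  e↔{m}
  g↔{m}
  m↔{e,g,n}
  n↔{m}

Registers:
  lower bound: {e,m} mutually conflict ⇒ χ ≥ 2
  2-colouring: c0={m}  c1={e,g,n}
  χ = 2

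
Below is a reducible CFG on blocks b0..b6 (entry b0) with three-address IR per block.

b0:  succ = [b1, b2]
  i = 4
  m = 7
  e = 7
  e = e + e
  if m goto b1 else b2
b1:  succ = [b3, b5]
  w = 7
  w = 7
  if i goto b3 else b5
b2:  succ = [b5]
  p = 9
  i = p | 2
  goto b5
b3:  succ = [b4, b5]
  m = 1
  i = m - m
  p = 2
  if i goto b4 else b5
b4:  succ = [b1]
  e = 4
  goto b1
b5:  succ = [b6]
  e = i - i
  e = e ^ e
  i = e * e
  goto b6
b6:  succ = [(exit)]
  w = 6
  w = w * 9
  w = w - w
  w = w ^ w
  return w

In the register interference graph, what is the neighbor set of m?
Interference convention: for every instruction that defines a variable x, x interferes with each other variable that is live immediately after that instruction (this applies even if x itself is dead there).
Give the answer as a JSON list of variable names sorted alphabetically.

Per-block:
  b0 def {e,i,m} use ∅
  b1 def {w} use {i}
  b2 def {i,p} use ∅
  b3 def {i,m,p} use ∅
  b4 def {e} use ∅
  b5 def {e,i} use {i}
  b6 def {w} use ∅

Live sets:
  b0: in=∅ out={i}
  b1: in={i} out={i}
  b2: in=∅ out={i}
  b3: in=∅ out={i}
  b4: in={i} out={i}
  b5: in={i} out=∅
  b6: in=∅ out=∅

Interference:
  e — {i,m}
  i — {e,m,p,w}
  m — {e,i}
  p — {i}
  w — {i}

N(m) = ["e", "i"]

Answer: ["e", "i"]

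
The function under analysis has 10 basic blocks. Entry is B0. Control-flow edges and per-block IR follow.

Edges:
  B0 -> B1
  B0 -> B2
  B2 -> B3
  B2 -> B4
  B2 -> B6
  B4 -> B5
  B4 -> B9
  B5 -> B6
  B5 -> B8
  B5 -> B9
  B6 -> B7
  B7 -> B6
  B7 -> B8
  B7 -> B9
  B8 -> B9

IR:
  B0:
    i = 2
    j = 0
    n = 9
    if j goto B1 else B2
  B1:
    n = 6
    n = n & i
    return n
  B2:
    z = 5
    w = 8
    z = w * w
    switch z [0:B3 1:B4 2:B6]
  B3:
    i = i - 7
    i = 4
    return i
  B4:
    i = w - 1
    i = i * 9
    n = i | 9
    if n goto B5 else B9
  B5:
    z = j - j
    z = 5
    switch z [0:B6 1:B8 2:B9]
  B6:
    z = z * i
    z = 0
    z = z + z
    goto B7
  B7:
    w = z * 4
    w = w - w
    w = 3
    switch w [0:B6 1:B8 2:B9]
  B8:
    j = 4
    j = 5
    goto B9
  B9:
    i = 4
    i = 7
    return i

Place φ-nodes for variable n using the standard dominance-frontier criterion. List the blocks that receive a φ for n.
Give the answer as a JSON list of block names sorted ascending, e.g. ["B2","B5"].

Answer: ["B6", "B8", "B9"]

Working:
idom tree: B1←B0 B2←B0 B3←B2 B4←B2 B5←B4 B6←B2 B7←B6 B8←B2 B9←B2
Dom at joins:
  B6: preds {B2,B5,B7}: {B0,B2} ∩ {B0,B2,B4,B5} ∩ {B0,B2,B6,B7} = {B0,B2}; idom=B2
  B8: preds {B5,B7}: {B0,B2,B4,B5} ∩ {B0,B2,B6,B7} = {B0,B2}; idom=B2
  B9: preds {B4,B5,B7,B8}: {B0,B2,B4} ∩ {B0,B2,B4,B5} ∩ {B0,B2,B6,B7} ∩ {B0,B2,B8} = {B0,B2}; idom=B2

DF walk-up:
  join B6 pred B2: · stop@B2
  join B6 pred B5: B5→B4 stop@B2
  join B6 pred B7: B7→B6 stop@B2
  join B8 pred B5: B5→B4 stop@B2
  join B8 pred B7: B7→B6 stop@B2
  join B9 pred B4: B4 stop@B2
  join B9 pred B5: B5→B4 stop@B2
  join B9 pred B7: B7→B6 stop@B2
  join B9 pred B8: B8 stop@B2
  B0 → ∅
  B1 → ∅
  B2 → ∅
  B3 → ∅
  B4 → {B6,B8,B9}
  B5 → {B6,B8,B9}
  B6 → {B6,B8,B9}
  B7 → {B6,B8,B9}
  B8 → {B9}
  B9 → ∅

φ for n: defs {B0,B1,B4}
  DF⁺ = {B6,B8,B9}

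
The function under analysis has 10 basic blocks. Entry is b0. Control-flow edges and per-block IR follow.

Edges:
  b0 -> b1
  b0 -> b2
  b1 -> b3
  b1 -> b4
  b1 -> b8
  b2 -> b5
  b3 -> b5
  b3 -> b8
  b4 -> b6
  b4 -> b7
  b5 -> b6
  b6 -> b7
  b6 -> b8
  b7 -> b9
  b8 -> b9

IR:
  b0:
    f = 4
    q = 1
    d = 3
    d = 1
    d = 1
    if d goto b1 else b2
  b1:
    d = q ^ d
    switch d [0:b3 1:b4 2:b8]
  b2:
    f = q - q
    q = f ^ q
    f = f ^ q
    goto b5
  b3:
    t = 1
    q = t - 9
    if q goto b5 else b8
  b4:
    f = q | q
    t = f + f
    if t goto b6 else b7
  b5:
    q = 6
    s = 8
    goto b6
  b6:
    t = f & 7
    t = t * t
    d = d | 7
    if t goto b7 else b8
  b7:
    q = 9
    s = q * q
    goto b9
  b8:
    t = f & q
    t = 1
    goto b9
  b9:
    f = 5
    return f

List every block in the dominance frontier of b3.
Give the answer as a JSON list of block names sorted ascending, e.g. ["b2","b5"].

Answer: ["b5", "b8"]

Working:
idom tree: b1←b0 b2←b0 b3←b1 b4←b1 b5←b0 b6←b0 b7←b0 b8←b0 b9←b0
Dom∩ at merges:
  b5: preds {b2,b3}: {b0,b2} ∩ {b0,b1,b3} = {b0}; idom=b0
  b6: preds {b4,b5}: {b0,b1,b4} ∩ {b0,b5} = {b0}; idom=b0
  b7: preds {b4,b6}: {b0,b1,b4} ∩ {b0,b6} = {b0}; idom=b0
  b8: preds {b1,b3,b6}: {b0,b1} ∩ {b0,b1,b3} ∩ {b0,b6} = {b0}; idom=b0
  b9: preds {b7,b8}: {b0,b7} ∩ {b0,b8} = {b0}; idom=b0

Frontier:
  join b5 pred b2: b2 stop@b0
  join b5 pred b3: b3→b1 stop@b0
  join b6 pred b4: b4→b1 stop@b0
  join b6 pred b5: b5 stop@b0
  join b7 pred b4: b4→b1 stop@b0
  join b7 pred b6: b6 stop@b0
  join b8 pred b1: b1 stop@b0
  join b8 pred b3: b3→b1 stop@b0
  join b8 pred b6: b6 stop@b0
  join b9 pred b7: b7 stop@b0
  join b9 pred b8: b8 stop@b0
  DF(b0)=∅
  DF(b1)={b5,b6,b7,b8}
  DF(b2)={b5}
  DF(b3)={b5,b8}
  DF(b4)={b6,b7}
  DF(b5)={b6}
  DF(b6)={b7,b8}
  DF(b7)={b9}
  DF(b8)={b9}
  DF(b9)=∅

DF(b3) = ["b5", "b8"]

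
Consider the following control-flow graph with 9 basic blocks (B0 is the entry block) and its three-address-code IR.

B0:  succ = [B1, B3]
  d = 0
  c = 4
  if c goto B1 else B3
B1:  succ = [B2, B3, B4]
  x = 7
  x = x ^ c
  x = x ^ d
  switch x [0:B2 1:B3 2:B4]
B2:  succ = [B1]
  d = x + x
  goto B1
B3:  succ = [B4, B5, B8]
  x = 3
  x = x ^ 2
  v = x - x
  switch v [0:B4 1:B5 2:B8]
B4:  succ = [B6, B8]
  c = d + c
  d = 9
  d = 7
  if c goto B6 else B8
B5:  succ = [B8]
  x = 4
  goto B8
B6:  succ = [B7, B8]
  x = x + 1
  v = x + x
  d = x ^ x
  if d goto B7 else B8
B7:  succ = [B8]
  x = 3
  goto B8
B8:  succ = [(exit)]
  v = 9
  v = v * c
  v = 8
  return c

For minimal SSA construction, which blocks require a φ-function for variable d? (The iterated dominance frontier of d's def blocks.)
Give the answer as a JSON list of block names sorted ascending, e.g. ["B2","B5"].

idom tree: B1←B0 B2←B1 B3←B0 B4←B0 B5←B3 B6←B4 B7←B6 B8←B0
Join-block Dom:
  B1: preds {B0,B2}: {B0} ∩ {B0,B1,B2} = {B0}; idom=B0
  B3: preds {B0,B1}: {B0} ∩ {B0,B1} = {B0}; idom=B0
  B4: preds {B1,B3}: {B0,B1} ∩ {B0,B3} = {B0}; idom=B0
  B8: preds {B3,B4,B5,B6,B7}: {B0,B3} ∩ {B0,B4} ∩ {B0,B3,B5} ∩ {B0,B4,B6} ∩ {B0,B4,B6,B7} = {B0}; idom=B0

DF derivation:
  B1←B0: walk · to B0
  B1←B2: walk B2→B1 to B0
  B3←B0: walk · to B0
  B3←B1: walk B1 to B0
  B4←B1: walk B1 to B0
  B4←B3: walk B3 to B0
  B8←B3: walk B3 to B0
  B8←B4: walk B4 to B0
  B8←B5: walk B5→B3 to B0
  B8←B6: walk B6→B4 to B0
  B8←B7: walk B7→B6→B4 to B0
  B0 → ∅
  B1 → {B1,B3,B4}
  B2 → {B1}
  B3 → {B4,B8}
  B4 → {B8}
  B5 → {B8}
  B6 → {B8}
  B7 → {B8}
  B8 → ∅

φ for d: defs {B0,B2,B4,B6}
  DF⁺ = {B1,B3,B4,B8}

Answer: ["B1", "B3", "B4", "B8"]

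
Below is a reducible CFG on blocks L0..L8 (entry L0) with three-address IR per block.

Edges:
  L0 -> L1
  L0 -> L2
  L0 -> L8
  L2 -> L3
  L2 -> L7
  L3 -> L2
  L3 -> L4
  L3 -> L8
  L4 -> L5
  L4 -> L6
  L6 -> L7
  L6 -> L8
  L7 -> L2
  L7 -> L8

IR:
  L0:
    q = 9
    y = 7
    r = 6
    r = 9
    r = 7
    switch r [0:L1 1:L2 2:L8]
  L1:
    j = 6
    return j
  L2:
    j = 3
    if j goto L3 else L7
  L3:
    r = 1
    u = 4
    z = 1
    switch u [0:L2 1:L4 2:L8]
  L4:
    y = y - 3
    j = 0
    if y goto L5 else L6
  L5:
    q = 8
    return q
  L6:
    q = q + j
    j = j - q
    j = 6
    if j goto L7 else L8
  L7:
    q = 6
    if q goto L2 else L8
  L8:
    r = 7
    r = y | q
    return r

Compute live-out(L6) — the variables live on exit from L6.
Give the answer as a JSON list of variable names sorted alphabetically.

Answer: ["q", "y"]

Analysis:
Block summaries:
  L0: def={q,r,y} ue=∅
  L1: def={j} ue=∅
  L2: def={j} ue=∅
  L3: def={r,u,z} ue=∅
  L4: def={j,y} ue={y}
  L5: def={q} ue=∅
  L6: def={j,q} ue={j,q}
  L7: def={q} ue=∅
  L8: def={r} ue={q,y}

Liveness:
  L0 li=∅ lo={q,y}
  L1 li=∅ lo=∅
  L2 li={q,y} lo={q,y}
  L3 li={q,y} lo={q,y}
  L4 li={q,y} lo={j,q,y}
  L5 li=∅ lo=∅
  L6 li={j,q,y} lo={q,y}
  L7 li={y} lo={q,y}
  L8 li={q,y} lo=∅

live-out(L6) = ["q", "y"]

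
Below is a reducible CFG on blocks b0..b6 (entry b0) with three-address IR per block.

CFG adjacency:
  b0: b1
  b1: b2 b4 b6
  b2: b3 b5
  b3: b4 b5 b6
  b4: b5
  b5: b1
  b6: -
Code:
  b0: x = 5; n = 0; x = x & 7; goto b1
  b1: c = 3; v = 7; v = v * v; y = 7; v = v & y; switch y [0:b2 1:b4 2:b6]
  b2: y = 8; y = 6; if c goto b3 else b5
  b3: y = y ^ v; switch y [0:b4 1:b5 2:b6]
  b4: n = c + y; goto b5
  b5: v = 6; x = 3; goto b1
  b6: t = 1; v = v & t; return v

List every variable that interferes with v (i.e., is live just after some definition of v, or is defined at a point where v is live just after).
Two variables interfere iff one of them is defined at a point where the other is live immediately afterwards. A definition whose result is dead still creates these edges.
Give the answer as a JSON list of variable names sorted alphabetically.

Answer: ["c", "t", "y"]

Derivation:
Block summaries:
  b0: def={n,x} ue=∅
  b1: def={c,v,y} ue=∅
  b2: def={y} ue={c}
  b3: def={y} ue={v,y}
  b4: def={n} ue={c,y}
  b5: def={v,x} ue=∅
  b6: def={t,v} ue={v}

Live sets:
  b0 li=∅ lo=∅
  b1 li=∅ lo={c,v,y}
  b2 li={c,v} lo={c,v,y}
  b3 li={c,v,y} lo={c,v,y}
  b4 li={c,y} lo=∅
  b5 li=∅ lo=∅
  b6 li={v} lo=∅

Conflict graph:
  c: {v,y}
  n: {x}
  t: {v}
  v: {c,t,y}
  x: {n}
  y: {c,v}

N(v) = ["c", "t", "y"]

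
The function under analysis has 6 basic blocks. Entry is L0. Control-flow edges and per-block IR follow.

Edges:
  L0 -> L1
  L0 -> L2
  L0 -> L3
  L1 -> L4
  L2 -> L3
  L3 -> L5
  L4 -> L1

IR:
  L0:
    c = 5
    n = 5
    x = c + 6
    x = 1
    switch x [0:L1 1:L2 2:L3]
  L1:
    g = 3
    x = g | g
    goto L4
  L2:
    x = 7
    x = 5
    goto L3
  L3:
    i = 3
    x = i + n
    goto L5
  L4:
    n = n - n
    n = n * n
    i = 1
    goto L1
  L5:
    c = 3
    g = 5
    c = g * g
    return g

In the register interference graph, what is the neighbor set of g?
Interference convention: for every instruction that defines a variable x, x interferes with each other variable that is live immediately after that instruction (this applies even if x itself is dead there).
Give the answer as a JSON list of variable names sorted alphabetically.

Answer: ["c", "n"]

Derivation:
Block summaries:
  L0: def={c,n,x} ue=∅
  L1: def={g,x} ue=∅
  L2: def={x} ue=∅
  L3: def={i,x} ue={n}
  L4: def={i,n} ue={n}
  L5: def={c,g} ue=∅

Live sets:
  live L0: ∅→{n}
  live L1: {n}→{n}
  live L2: {n}→{n}
  live L3: {n}→∅
  live L4: {n}→{n}
  live L5: ∅→∅

Conflict graph:
  c — {g,n}
  g — {c,n}
  i — {n}
  n — {c,g,i,x}
  x — {n}

N(g) = ["c", "n"]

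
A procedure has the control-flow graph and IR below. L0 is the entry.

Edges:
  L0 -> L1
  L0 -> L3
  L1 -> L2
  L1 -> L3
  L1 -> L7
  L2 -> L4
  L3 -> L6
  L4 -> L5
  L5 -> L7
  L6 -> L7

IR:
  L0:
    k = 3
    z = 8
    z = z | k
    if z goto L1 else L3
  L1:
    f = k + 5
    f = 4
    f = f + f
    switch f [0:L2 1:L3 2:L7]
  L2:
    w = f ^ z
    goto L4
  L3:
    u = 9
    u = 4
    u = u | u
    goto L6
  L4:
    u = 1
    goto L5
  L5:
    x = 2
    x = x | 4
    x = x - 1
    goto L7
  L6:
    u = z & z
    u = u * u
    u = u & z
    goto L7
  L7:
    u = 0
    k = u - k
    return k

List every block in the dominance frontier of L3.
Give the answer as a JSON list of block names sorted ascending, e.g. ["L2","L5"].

Answer: ["L7"]

Analysis:
idom tree: L1←L0 L2←L1 L3←L0 L4←L2 L5←L4 L6←L3 L7←L0
Dom at joins:
  L3: preds {L0,L1}: {L0} ∩ {L0,L1} = {L0}; idom=L0
  L7: preds {L1,L5,L6}: {L0,L1} ∩ {L0,L1,L2,L4,L5} ∩ {L0,L3,L6} = {L0}; idom=L0

DF derivation:
  join L3 pred L0: · stop@L0
  join L3 pred L1: L1 stop@L0
  join L7 pred L1: L1 stop@L0
  join L7 pred L5: L5→L4→L2→L1 stop@L0
  join L7 pred L6: L6→L3 stop@L0
  L0 → ∅
  L1 → {L3,L7}
  L2 → {L7}
  L3 → {L7}
  L4 → {L7}
  L5 → {L7}
  L6 → {L7}
  L7 → ∅

DF(L3) = ["L7"]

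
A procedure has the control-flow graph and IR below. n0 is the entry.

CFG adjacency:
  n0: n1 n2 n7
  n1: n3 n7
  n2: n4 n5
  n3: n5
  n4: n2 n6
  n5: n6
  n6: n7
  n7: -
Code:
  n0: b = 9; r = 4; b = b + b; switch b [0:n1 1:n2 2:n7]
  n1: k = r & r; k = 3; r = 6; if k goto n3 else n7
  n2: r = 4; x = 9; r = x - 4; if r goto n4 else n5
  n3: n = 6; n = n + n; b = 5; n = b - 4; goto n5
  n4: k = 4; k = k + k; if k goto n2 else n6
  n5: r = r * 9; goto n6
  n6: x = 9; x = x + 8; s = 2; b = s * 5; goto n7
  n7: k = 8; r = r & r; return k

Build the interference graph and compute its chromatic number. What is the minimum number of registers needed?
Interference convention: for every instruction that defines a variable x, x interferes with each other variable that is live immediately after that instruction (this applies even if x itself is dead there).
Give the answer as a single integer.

Answer: 2

Derivation:
Per-block:
  n0: {b,r} / ∅
  n1: {k,r} / {r}
  n2: {r,x} / ∅
  n3: {b,n} / ∅
  n4: {k} / ∅
  n5: {r} / {r}
  n6: {b,s,x} / ∅
  n7: {k,r} / {r}

Liveness:
  live n0: ∅→{r}
  live n1: {r}→{r}
  live n2: ∅→{r}
  live n3: {r}→{r}
  live n4: {r}→{r}
  live n5: {r}→{r}
  live n6: {r}→{r}
  live n7: {r}→∅

Interference:
  b↔{r}
  k↔{r}
  n↔{r}
  r↔{b,k,n,s,x}
  s↔{r}
  x↔{r}

Colouring:
  clique {b,r} ⇒ need ≥ 2
  2-colouring: c0={r}  c1={b,k,n,s,x}
  χ = 2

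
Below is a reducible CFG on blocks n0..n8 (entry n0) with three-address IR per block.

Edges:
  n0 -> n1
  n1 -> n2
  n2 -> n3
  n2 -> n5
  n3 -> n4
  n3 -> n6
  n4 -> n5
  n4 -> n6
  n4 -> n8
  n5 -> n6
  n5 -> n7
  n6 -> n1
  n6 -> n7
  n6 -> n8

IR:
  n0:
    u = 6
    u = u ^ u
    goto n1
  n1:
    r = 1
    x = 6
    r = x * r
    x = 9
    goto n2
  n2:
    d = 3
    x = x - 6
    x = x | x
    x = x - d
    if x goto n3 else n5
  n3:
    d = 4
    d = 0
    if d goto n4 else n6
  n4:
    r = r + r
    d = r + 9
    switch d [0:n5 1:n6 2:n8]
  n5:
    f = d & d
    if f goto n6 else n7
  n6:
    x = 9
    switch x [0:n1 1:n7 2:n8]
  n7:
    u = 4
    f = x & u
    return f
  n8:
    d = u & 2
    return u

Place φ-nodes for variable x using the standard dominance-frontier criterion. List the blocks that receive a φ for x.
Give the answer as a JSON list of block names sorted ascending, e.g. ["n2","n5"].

idom tree: n1←n0 n2←n1 n3←n2 n4←n3 n5←n2 n6←n2 n7←n2 n8←n2
Dom at joins:
  n1: preds {n0,n6}: {n0} ∩ {n0,n1,n2,n6} = {n0}; idom=n0
  n5: preds {n2,n4}: {n0,n1,n2} ∩ {n0,n1,n2,n3,n4} = {n0,n1,n2}; idom=n2
  n6: preds {n3,n4,n5}: {n0,n1,n2,n3} ∩ {n0,n1,n2,n3,n4} ∩ {n0,n1,n2,n5} = {n0,n1,n2}; idom=n2
  n7: preds {n5,n6}: {n0,n1,n2,n5} ∩ {n0,n1,n2,n6} = {n0,n1,n2}; idom=n2
  n8: preds {n4,n6}: {n0,n1,n2,n3,n4} ∩ {n0,n1,n2,n6} = {n0,n1,n2}; idom=n2

DF walk-up:
  join n1 pred n0: · stop@n0
  join n1 pred n6: n6→n2→n1 stop@n0
  join n5 pred n2: · stop@n2
  join n5 pred n4: n4→n3 stop@n2
  join n6 pred n3: n3 stop@n2
  join n6 pred n4: n4→n3 stop@n2
  join n6 pred n5: n5 stop@n2
  join n7 pred n5: n5 stop@n2
  join n7 pred n6: n6 stop@n2
  join n8 pred n4: n4→n3 stop@n2
  join n8 pred n6: n6 stop@n2
  n0: DF=∅
  n1: DF={n1}
  n2: DF={n1}
  n3: DF={n5,n6,n8}
  n4: DF={n5,n6,n8}
  n5: DF={n6,n7}
  n6: DF={n1,n7,n8}
  n7: DF=∅
  n8: DF=∅

φ for x: defs {n1,n2,n6}
  DF⁺ = {n1,n7,n8}

Answer: ["n1", "n7", "n8"]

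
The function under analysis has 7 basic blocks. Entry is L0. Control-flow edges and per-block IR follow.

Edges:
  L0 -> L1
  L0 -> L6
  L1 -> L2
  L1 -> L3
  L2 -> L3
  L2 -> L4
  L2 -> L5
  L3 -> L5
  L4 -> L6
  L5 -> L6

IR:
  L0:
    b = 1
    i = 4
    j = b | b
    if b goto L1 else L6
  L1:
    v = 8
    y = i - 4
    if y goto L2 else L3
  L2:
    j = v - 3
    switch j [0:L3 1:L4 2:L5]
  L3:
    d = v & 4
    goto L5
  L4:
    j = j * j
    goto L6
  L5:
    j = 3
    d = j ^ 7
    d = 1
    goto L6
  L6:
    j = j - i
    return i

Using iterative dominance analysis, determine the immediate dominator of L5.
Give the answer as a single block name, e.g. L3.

Answer: L1

Analysis:
idom tree: L1←L0 L2←L1 L3←L1 L4←L2 L5←L1 L6←L0
Dom∩ at merges:
  L3: preds {L1,L2}: {L0,L1} ∩ {L0,L1,L2} = {L0,L1}; idom=L1
  L5: preds {L2,L3}: {L0,L1,L2} ∩ {L0,L1,L3} = {L0,L1}; idom=L1
  L6: preds {L0,L4,L5}: {L0} ∩ {L0,L1,L2,L4} ∩ {L0,L1,L5} = {L0}; idom=L0

idom(L5) = L1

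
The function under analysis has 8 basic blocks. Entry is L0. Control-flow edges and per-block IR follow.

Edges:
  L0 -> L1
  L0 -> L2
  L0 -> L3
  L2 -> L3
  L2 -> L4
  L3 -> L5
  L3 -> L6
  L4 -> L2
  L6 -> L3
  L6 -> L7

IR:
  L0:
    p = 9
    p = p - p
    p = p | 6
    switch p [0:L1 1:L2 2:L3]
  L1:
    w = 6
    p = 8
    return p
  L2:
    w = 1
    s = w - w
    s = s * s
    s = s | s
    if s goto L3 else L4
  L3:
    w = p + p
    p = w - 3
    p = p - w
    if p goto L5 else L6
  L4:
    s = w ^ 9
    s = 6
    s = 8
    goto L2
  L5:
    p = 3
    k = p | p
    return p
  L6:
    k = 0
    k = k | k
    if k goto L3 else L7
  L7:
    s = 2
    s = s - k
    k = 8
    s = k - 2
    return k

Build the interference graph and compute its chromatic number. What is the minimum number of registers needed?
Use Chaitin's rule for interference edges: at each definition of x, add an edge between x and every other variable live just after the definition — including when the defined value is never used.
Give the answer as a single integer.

Per-block:
  L0: def={p} ue=∅
  L1: def={p,w} ue=∅
  L2: def={s,w} ue=∅
  L3: def={p,w} ue={p}
  L4: def={s} ue={w}
  L5: def={k,p} ue=∅
  L6: def={k} ue=∅
  L7: def={k,s} ue={k}

Backward fixpoint:
  live L0: ∅→{p}
  live L1: ∅→∅
  live L2: {p}→{p,w}
  live L3: {p}→{p}
  live L4: {p,w}→{p}
  live L5: ∅→∅
  live L6: {p}→{k,p}
  live L7: {k}→∅

Interfere edges:
  k — {p,s}
  p — {k,s,w}
  s — {k,p,w}
  w — {p,s}

Registers:
  {k,p,s} pairwise interfere (3-clique) ⇒ χ ≥ 3
  3-colouring: c0={p}  c1={s}  c2={k,w}
  χ = 3

Answer: 3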